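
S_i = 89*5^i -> [89, 445, 2225, 11125, 55625]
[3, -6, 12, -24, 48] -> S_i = 3*-2^i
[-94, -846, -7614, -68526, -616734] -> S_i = -94*9^i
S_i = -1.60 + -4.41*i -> [-1.6, -6.01, -10.42, -14.83, -19.24]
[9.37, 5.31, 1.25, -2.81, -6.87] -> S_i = 9.37 + -4.06*i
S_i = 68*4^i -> [68, 272, 1088, 4352, 17408]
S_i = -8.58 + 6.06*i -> [-8.58, -2.52, 3.54, 9.6, 15.66]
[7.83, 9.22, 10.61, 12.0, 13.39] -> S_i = 7.83 + 1.39*i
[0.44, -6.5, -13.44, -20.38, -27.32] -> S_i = 0.44 + -6.94*i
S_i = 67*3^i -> [67, 201, 603, 1809, 5427]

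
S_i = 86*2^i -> [86, 172, 344, 688, 1376]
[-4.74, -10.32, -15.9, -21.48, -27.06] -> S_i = -4.74 + -5.58*i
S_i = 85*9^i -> [85, 765, 6885, 61965, 557685]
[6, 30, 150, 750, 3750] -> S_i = 6*5^i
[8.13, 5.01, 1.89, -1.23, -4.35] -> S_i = 8.13 + -3.12*i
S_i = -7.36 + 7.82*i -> [-7.36, 0.46, 8.28, 16.1, 23.92]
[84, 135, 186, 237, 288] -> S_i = 84 + 51*i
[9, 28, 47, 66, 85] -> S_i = 9 + 19*i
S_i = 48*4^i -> [48, 192, 768, 3072, 12288]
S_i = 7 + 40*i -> [7, 47, 87, 127, 167]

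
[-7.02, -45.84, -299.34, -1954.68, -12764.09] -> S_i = -7.02*6.53^i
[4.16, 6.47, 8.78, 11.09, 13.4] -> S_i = 4.16 + 2.31*i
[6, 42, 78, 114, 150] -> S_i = 6 + 36*i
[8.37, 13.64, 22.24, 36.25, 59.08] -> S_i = 8.37*1.63^i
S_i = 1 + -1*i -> [1, 0, -1, -2, -3]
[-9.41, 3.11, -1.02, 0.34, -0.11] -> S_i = -9.41*(-0.33)^i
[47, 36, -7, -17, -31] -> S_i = Random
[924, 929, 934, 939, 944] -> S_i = 924 + 5*i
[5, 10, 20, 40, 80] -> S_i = 5*2^i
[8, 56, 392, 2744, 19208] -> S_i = 8*7^i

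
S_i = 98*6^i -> [98, 588, 3528, 21168, 127008]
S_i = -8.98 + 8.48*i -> [-8.98, -0.5, 7.98, 16.46, 24.94]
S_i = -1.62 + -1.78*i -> [-1.62, -3.4, -5.18, -6.96, -8.74]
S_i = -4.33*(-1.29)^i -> [-4.33, 5.59, -7.21, 9.3, -11.99]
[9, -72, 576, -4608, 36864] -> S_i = 9*-8^i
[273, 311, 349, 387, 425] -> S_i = 273 + 38*i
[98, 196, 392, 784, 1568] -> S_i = 98*2^i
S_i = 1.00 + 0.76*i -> [1.0, 1.76, 2.52, 3.28, 4.04]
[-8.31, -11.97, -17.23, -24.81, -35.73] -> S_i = -8.31*1.44^i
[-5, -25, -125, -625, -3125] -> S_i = -5*5^i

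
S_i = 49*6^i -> [49, 294, 1764, 10584, 63504]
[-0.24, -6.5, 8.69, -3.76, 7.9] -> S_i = Random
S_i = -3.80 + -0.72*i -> [-3.8, -4.52, -5.24, -5.96, -6.68]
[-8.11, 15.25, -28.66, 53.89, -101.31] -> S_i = -8.11*(-1.88)^i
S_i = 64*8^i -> [64, 512, 4096, 32768, 262144]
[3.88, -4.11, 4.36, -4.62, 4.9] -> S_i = 3.88*(-1.06)^i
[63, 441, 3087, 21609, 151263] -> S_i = 63*7^i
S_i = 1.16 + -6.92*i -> [1.16, -5.76, -12.68, -19.6, -26.52]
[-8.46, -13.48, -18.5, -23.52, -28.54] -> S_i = -8.46 + -5.02*i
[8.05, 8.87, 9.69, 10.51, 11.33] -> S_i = 8.05 + 0.82*i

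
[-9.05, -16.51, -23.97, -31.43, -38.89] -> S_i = -9.05 + -7.46*i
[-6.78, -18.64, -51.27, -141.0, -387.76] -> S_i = -6.78*2.75^i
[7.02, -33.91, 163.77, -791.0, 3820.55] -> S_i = 7.02*(-4.83)^i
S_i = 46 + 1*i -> [46, 47, 48, 49, 50]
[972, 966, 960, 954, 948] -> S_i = 972 + -6*i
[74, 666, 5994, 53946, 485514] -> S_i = 74*9^i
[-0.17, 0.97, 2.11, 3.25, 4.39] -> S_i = -0.17 + 1.14*i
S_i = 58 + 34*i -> [58, 92, 126, 160, 194]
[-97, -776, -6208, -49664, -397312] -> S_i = -97*8^i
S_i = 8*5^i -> [8, 40, 200, 1000, 5000]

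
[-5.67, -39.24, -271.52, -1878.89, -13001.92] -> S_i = -5.67*6.92^i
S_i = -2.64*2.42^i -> [-2.64, -6.39, -15.46, -37.42, -90.55]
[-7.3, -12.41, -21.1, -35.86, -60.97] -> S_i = -7.30*1.70^i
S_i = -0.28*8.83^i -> [-0.28, -2.47, -21.83, -192.77, -1702.16]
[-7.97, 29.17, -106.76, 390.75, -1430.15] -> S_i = -7.97*(-3.66)^i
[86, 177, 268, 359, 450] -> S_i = 86 + 91*i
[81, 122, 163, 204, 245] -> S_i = 81 + 41*i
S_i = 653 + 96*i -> [653, 749, 845, 941, 1037]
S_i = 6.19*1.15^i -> [6.19, 7.12, 8.19, 9.41, 10.83]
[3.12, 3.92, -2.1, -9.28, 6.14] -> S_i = Random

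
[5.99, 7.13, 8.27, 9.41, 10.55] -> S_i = 5.99 + 1.14*i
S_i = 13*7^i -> [13, 91, 637, 4459, 31213]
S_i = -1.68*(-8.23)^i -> [-1.68, 13.83, -113.79, 936.5, -7707.41]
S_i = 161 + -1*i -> [161, 160, 159, 158, 157]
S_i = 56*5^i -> [56, 280, 1400, 7000, 35000]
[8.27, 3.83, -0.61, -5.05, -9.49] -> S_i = 8.27 + -4.44*i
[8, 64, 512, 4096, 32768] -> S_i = 8*8^i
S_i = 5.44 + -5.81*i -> [5.44, -0.37, -6.18, -11.99, -17.8]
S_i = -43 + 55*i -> [-43, 12, 67, 122, 177]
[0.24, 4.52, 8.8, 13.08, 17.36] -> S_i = 0.24 + 4.28*i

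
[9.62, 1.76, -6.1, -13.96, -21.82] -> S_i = 9.62 + -7.86*i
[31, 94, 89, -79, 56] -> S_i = Random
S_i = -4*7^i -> [-4, -28, -196, -1372, -9604]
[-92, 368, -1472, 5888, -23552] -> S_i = -92*-4^i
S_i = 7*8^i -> [7, 56, 448, 3584, 28672]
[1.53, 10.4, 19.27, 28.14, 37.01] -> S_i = 1.53 + 8.87*i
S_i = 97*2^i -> [97, 194, 388, 776, 1552]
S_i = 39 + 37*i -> [39, 76, 113, 150, 187]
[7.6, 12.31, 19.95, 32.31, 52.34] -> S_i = 7.60*1.62^i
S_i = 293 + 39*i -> [293, 332, 371, 410, 449]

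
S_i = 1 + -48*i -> [1, -47, -95, -143, -191]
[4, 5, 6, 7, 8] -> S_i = 4 + 1*i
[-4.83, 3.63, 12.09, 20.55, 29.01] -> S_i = -4.83 + 8.46*i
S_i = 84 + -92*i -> [84, -8, -100, -192, -284]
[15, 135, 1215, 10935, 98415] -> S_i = 15*9^i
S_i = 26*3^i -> [26, 78, 234, 702, 2106]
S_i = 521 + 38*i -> [521, 559, 597, 635, 673]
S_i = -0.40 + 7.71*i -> [-0.4, 7.31, 15.02, 22.73, 30.44]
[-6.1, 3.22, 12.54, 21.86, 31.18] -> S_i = -6.10 + 9.32*i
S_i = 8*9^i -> [8, 72, 648, 5832, 52488]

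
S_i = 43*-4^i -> [43, -172, 688, -2752, 11008]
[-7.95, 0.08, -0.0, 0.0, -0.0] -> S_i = -7.95*(-0.01)^i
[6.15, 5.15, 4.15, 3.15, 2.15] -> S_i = 6.15 + -1.00*i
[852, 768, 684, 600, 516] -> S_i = 852 + -84*i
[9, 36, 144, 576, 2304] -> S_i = 9*4^i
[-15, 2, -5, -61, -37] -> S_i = Random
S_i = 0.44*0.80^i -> [0.44, 0.35, 0.28, 0.23, 0.18]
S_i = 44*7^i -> [44, 308, 2156, 15092, 105644]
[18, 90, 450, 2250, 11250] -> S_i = 18*5^i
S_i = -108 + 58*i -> [-108, -50, 8, 66, 124]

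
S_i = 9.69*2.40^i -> [9.69, 23.26, 55.81, 133.95, 321.49]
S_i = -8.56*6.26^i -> [-8.56, -53.59, -335.45, -2099.89, -13145.32]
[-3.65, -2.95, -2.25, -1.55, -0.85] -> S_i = -3.65 + 0.70*i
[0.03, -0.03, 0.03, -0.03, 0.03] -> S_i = 0.03*(-0.96)^i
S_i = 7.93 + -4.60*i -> [7.93, 3.33, -1.27, -5.87, -10.47]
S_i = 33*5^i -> [33, 165, 825, 4125, 20625]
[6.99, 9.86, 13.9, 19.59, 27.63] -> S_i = 6.99*1.41^i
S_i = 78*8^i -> [78, 624, 4992, 39936, 319488]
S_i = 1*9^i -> [1, 9, 81, 729, 6561]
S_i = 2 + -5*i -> [2, -3, -8, -13, -18]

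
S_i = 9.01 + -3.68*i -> [9.01, 5.33, 1.65, -2.03, -5.71]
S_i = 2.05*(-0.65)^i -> [2.05, -1.33, 0.87, -0.56, 0.37]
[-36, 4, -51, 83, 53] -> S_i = Random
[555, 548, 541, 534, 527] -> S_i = 555 + -7*i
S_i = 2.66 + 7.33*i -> [2.66, 9.99, 17.32, 24.65, 31.98]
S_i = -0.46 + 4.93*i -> [-0.46, 4.47, 9.4, 14.33, 19.26]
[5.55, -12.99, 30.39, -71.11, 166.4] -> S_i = 5.55*(-2.34)^i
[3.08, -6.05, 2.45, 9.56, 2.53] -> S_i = Random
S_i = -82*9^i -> [-82, -738, -6642, -59778, -538002]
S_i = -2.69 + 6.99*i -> [-2.69, 4.3, 11.29, 18.28, 25.27]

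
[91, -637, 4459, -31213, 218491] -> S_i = 91*-7^i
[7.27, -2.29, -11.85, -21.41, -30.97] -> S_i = 7.27 + -9.56*i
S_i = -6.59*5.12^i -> [-6.59, -33.74, -172.75, -884.49, -4528.61]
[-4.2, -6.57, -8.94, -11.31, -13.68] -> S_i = -4.20 + -2.37*i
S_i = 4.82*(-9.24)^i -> [4.82, -44.54, 411.52, -3802.45, 35134.59]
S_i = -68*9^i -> [-68, -612, -5508, -49572, -446148]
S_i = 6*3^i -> [6, 18, 54, 162, 486]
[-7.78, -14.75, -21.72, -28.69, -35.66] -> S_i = -7.78 + -6.97*i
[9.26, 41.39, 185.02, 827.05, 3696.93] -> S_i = 9.26*4.47^i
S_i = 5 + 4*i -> [5, 9, 13, 17, 21]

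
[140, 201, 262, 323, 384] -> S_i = 140 + 61*i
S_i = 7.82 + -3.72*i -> [7.82, 4.1, 0.38, -3.34, -7.06]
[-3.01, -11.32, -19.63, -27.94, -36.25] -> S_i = -3.01 + -8.31*i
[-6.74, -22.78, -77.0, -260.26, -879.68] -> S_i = -6.74*3.38^i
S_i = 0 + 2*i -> [0, 2, 4, 6, 8]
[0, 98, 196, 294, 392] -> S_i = 0 + 98*i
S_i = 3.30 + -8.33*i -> [3.3, -5.03, -13.36, -21.69, -30.02]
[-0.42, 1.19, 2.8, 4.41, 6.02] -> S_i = -0.42 + 1.61*i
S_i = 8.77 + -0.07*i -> [8.77, 8.7, 8.63, 8.56, 8.49]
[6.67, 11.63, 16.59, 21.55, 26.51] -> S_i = 6.67 + 4.96*i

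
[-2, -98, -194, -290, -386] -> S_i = -2 + -96*i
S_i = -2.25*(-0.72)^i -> [-2.25, 1.62, -1.17, 0.84, -0.6]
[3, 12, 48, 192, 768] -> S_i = 3*4^i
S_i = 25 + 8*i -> [25, 33, 41, 49, 57]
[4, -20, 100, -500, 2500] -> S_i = 4*-5^i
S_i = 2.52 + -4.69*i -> [2.52, -2.17, -6.86, -11.55, -16.24]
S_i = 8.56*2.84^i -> [8.56, 24.31, 69.04, 196.08, 556.86]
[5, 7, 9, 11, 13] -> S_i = 5 + 2*i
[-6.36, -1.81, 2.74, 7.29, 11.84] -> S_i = -6.36 + 4.55*i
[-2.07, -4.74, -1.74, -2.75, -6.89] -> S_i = Random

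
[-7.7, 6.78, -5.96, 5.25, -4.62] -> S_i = -7.70*(-0.88)^i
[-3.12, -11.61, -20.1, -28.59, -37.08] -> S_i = -3.12 + -8.49*i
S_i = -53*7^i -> [-53, -371, -2597, -18179, -127253]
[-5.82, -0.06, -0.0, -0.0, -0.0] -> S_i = -5.82*0.01^i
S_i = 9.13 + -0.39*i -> [9.13, 8.74, 8.35, 7.96, 7.57]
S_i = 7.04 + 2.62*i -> [7.04, 9.66, 12.28, 14.9, 17.52]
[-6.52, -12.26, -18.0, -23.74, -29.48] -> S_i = -6.52 + -5.74*i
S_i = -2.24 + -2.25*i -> [-2.24, -4.49, -6.74, -8.99, -11.24]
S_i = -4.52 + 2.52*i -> [-4.52, -2.0, 0.52, 3.04, 5.56]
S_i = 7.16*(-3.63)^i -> [7.16, -25.99, 94.35, -342.48, 1243.2]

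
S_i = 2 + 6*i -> [2, 8, 14, 20, 26]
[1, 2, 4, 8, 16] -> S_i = 1*2^i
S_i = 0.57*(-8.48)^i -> [0.57, -4.83, 40.99, -347.59, 2947.53]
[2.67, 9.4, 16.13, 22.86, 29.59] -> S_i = 2.67 + 6.73*i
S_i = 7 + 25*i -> [7, 32, 57, 82, 107]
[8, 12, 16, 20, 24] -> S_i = 8 + 4*i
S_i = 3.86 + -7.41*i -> [3.86, -3.55, -10.96, -18.37, -25.78]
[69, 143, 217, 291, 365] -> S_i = 69 + 74*i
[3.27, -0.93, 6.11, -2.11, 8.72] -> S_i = Random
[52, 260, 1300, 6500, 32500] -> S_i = 52*5^i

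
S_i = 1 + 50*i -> [1, 51, 101, 151, 201]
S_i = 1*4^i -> [1, 4, 16, 64, 256]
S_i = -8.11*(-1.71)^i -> [-8.11, 13.87, -23.71, 40.55, -69.34]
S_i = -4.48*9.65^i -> [-4.48, -43.23, -417.19, -4025.87, -38849.66]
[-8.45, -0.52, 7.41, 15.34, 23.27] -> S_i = -8.45 + 7.93*i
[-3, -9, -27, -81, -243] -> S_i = -3*3^i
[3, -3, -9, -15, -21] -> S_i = 3 + -6*i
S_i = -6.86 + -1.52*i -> [-6.86, -8.38, -9.9, -11.42, -12.94]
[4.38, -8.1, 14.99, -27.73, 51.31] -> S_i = 4.38*(-1.85)^i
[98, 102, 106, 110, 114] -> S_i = 98 + 4*i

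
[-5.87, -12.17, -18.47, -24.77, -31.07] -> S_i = -5.87 + -6.30*i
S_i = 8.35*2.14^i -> [8.35, 17.87, 38.24, 81.83, 175.12]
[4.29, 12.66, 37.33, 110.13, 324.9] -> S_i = 4.29*2.95^i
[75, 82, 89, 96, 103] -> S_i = 75 + 7*i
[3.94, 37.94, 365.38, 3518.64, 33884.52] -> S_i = 3.94*9.63^i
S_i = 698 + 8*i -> [698, 706, 714, 722, 730]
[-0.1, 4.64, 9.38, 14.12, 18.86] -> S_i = -0.10 + 4.74*i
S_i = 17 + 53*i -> [17, 70, 123, 176, 229]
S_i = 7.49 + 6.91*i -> [7.49, 14.4, 21.31, 28.22, 35.13]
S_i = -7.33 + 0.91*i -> [-7.33, -6.42, -5.51, -4.6, -3.69]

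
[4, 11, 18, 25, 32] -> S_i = 4 + 7*i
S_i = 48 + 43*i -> [48, 91, 134, 177, 220]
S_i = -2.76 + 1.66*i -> [-2.76, -1.1, 0.56, 2.22, 3.88]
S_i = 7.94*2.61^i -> [7.94, 20.72, 54.09, 141.17, 368.45]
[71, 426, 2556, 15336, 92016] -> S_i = 71*6^i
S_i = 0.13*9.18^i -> [0.13, 1.19, 10.96, 100.57, 923.24]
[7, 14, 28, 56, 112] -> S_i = 7*2^i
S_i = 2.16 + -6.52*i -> [2.16, -4.36, -10.88, -17.4, -23.92]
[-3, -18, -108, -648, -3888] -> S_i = -3*6^i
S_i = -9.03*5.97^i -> [-9.03, -53.91, -321.84, -1921.37, -11470.57]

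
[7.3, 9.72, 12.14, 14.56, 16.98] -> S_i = 7.30 + 2.42*i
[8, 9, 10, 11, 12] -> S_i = 8 + 1*i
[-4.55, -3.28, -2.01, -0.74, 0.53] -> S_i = -4.55 + 1.27*i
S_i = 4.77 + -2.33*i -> [4.77, 2.44, 0.11, -2.22, -4.55]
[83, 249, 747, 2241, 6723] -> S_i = 83*3^i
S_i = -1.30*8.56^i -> [-1.3, -11.13, -95.26, -815.39, -6979.73]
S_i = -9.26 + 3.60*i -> [-9.26, -5.66, -2.06, 1.54, 5.14]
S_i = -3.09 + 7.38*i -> [-3.09, 4.29, 11.67, 19.05, 26.43]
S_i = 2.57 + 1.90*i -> [2.57, 4.47, 6.37, 8.27, 10.17]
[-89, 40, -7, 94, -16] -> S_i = Random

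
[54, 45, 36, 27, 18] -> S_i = 54 + -9*i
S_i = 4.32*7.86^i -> [4.32, 33.96, 266.89, 2097.74, 16488.23]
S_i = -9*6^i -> [-9, -54, -324, -1944, -11664]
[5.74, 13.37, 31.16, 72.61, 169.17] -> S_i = 5.74*2.33^i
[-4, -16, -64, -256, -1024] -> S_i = -4*4^i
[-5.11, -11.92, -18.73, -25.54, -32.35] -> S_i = -5.11 + -6.81*i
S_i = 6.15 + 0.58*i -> [6.15, 6.73, 7.31, 7.89, 8.47]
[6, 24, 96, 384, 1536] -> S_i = 6*4^i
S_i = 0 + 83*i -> [0, 83, 166, 249, 332]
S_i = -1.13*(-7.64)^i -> [-1.13, 8.63, -65.96, 503.92, -3849.92]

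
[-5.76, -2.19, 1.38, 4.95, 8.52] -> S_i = -5.76 + 3.57*i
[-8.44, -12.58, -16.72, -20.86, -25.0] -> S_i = -8.44 + -4.14*i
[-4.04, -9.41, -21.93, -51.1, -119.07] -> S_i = -4.04*2.33^i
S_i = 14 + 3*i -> [14, 17, 20, 23, 26]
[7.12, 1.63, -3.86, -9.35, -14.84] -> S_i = 7.12 + -5.49*i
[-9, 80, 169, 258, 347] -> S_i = -9 + 89*i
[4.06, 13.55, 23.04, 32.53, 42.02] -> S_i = 4.06 + 9.49*i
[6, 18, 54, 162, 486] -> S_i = 6*3^i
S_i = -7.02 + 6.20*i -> [-7.02, -0.82, 5.38, 11.58, 17.78]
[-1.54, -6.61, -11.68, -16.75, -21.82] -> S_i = -1.54 + -5.07*i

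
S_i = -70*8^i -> [-70, -560, -4480, -35840, -286720]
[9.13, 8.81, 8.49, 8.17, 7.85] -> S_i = 9.13 + -0.32*i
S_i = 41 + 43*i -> [41, 84, 127, 170, 213]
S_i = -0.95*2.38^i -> [-0.95, -2.26, -5.38, -12.81, -30.48]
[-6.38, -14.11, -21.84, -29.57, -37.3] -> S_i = -6.38 + -7.73*i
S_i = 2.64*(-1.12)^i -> [2.64, -2.96, 3.31, -3.71, 4.15]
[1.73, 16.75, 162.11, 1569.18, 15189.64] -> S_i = 1.73*9.68^i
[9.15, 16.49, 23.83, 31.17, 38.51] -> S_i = 9.15 + 7.34*i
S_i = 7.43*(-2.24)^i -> [7.43, -16.64, 37.28, -83.51, 187.06]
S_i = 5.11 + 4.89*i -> [5.11, 10.0, 14.89, 19.78, 24.67]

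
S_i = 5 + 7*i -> [5, 12, 19, 26, 33]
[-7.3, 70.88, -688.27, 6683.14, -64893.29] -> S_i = -7.30*(-9.71)^i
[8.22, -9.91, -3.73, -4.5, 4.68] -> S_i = Random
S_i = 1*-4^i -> [1, -4, 16, -64, 256]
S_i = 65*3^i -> [65, 195, 585, 1755, 5265]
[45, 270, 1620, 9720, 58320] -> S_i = 45*6^i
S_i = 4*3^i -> [4, 12, 36, 108, 324]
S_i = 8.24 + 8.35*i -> [8.24, 16.59, 24.94, 33.29, 41.64]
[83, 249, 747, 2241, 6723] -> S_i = 83*3^i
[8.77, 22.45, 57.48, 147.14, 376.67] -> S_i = 8.77*2.56^i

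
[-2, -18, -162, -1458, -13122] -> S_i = -2*9^i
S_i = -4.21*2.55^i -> [-4.21, -10.74, -27.38, -69.81, -178.01]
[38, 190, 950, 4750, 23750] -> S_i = 38*5^i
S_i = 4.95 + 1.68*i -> [4.95, 6.63, 8.31, 9.99, 11.67]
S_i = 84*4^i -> [84, 336, 1344, 5376, 21504]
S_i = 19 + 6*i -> [19, 25, 31, 37, 43]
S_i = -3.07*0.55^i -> [-3.07, -1.69, -0.93, -0.51, -0.28]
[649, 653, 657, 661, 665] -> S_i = 649 + 4*i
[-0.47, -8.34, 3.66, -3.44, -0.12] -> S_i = Random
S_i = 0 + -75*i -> [0, -75, -150, -225, -300]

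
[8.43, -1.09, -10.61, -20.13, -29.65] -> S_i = 8.43 + -9.52*i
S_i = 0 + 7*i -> [0, 7, 14, 21, 28]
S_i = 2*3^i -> [2, 6, 18, 54, 162]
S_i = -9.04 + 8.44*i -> [-9.04, -0.6, 7.84, 16.28, 24.72]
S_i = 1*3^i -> [1, 3, 9, 27, 81]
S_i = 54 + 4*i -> [54, 58, 62, 66, 70]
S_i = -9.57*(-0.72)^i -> [-9.57, 6.89, -4.96, 3.57, -2.57]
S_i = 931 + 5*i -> [931, 936, 941, 946, 951]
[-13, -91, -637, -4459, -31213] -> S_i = -13*7^i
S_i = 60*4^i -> [60, 240, 960, 3840, 15360]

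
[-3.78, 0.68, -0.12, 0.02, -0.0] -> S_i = -3.78*(-0.18)^i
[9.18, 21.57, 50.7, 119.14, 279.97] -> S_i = 9.18*2.35^i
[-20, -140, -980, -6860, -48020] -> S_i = -20*7^i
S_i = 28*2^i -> [28, 56, 112, 224, 448]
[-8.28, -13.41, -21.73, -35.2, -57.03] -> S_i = -8.28*1.62^i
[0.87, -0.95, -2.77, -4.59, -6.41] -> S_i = 0.87 + -1.82*i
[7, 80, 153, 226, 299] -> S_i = 7 + 73*i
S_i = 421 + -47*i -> [421, 374, 327, 280, 233]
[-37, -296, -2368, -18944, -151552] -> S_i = -37*8^i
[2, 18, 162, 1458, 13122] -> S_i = 2*9^i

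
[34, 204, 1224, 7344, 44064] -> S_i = 34*6^i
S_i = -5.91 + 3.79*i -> [-5.91, -2.12, 1.67, 5.46, 9.25]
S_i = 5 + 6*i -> [5, 11, 17, 23, 29]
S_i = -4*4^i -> [-4, -16, -64, -256, -1024]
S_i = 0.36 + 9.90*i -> [0.36, 10.26, 20.16, 30.06, 39.96]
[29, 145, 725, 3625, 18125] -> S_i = 29*5^i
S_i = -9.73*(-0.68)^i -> [-9.73, 6.62, -4.5, 3.06, -2.08]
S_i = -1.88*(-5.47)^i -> [-1.88, 10.28, -56.25, 307.69, -1683.09]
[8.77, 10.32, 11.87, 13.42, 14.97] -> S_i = 8.77 + 1.55*i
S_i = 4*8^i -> [4, 32, 256, 2048, 16384]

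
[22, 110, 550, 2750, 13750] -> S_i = 22*5^i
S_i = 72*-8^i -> [72, -576, 4608, -36864, 294912]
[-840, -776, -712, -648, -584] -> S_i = -840 + 64*i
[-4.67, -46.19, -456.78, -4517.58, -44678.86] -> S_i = -4.67*9.89^i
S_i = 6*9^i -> [6, 54, 486, 4374, 39366]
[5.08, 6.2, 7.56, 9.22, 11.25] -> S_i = 5.08*1.22^i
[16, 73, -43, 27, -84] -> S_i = Random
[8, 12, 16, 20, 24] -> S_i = 8 + 4*i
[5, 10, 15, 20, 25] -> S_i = 5 + 5*i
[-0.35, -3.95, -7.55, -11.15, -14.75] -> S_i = -0.35 + -3.60*i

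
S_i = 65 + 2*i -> [65, 67, 69, 71, 73]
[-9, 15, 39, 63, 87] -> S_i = -9 + 24*i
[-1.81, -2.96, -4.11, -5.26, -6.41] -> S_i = -1.81 + -1.15*i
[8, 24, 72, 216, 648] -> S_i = 8*3^i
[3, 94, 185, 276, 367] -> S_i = 3 + 91*i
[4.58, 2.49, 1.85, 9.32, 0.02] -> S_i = Random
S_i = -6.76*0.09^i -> [-6.76, -0.61, -0.05, -0.0, -0.0]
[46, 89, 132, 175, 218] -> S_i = 46 + 43*i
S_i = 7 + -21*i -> [7, -14, -35, -56, -77]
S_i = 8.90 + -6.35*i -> [8.9, 2.55, -3.8, -10.15, -16.5]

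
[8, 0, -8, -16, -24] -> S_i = 8 + -8*i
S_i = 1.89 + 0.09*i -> [1.89, 1.98, 2.07, 2.16, 2.25]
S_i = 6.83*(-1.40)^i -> [6.83, -9.56, 13.39, -18.74, 26.24]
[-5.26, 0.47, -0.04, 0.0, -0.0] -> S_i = -5.26*(-0.09)^i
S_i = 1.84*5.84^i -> [1.84, 10.75, 62.75, 366.49, 2140.27]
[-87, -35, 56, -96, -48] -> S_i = Random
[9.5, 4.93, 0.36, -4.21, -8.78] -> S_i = 9.50 + -4.57*i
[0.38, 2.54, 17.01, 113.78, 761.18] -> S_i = 0.38*6.69^i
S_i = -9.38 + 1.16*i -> [-9.38, -8.22, -7.06, -5.9, -4.74]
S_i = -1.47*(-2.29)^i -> [-1.47, 3.37, -7.71, 17.65, -40.43]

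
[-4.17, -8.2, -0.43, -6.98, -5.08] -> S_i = Random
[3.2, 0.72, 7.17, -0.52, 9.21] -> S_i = Random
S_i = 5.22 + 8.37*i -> [5.22, 13.59, 21.96, 30.33, 38.7]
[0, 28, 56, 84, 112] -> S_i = 0 + 28*i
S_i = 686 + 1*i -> [686, 687, 688, 689, 690]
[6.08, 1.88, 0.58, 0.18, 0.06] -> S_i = 6.08*0.31^i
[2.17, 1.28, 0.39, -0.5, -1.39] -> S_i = 2.17 + -0.89*i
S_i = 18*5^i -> [18, 90, 450, 2250, 11250]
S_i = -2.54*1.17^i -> [-2.54, -2.97, -3.48, -4.07, -4.76]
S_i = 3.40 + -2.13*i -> [3.4, 1.27, -0.86, -2.99, -5.12]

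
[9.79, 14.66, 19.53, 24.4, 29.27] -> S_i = 9.79 + 4.87*i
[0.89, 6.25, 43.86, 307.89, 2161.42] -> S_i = 0.89*7.02^i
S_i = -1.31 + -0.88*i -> [-1.31, -2.19, -3.07, -3.95, -4.83]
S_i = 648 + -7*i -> [648, 641, 634, 627, 620]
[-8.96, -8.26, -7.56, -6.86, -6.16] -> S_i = -8.96 + 0.70*i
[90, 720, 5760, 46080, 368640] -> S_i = 90*8^i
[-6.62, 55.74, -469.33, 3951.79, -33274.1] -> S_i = -6.62*(-8.42)^i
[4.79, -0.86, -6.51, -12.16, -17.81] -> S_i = 4.79 + -5.65*i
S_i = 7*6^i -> [7, 42, 252, 1512, 9072]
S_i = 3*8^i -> [3, 24, 192, 1536, 12288]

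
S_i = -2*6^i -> [-2, -12, -72, -432, -2592]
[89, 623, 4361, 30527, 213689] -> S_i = 89*7^i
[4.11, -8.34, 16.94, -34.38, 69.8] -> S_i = 4.11*(-2.03)^i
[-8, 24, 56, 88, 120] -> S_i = -8 + 32*i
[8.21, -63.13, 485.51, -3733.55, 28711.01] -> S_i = 8.21*(-7.69)^i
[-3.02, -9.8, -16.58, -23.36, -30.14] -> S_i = -3.02 + -6.78*i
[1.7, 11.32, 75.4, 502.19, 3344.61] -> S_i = 1.70*6.66^i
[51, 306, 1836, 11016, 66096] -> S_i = 51*6^i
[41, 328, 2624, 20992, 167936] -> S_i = 41*8^i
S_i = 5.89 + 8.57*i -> [5.89, 14.46, 23.03, 31.6, 40.17]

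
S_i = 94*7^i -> [94, 658, 4606, 32242, 225694]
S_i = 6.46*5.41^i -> [6.46, 34.95, 189.07, 1022.88, 5533.78]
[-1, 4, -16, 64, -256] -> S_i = -1*-4^i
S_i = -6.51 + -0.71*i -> [-6.51, -7.22, -7.93, -8.64, -9.35]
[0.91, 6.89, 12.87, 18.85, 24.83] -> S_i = 0.91 + 5.98*i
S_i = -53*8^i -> [-53, -424, -3392, -27136, -217088]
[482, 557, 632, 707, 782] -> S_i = 482 + 75*i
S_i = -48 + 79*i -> [-48, 31, 110, 189, 268]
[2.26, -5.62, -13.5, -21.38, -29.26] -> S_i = 2.26 + -7.88*i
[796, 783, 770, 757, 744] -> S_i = 796 + -13*i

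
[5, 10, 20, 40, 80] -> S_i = 5*2^i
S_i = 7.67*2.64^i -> [7.67, 20.25, 53.46, 141.13, 372.57]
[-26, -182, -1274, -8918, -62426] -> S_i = -26*7^i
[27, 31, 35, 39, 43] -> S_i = 27 + 4*i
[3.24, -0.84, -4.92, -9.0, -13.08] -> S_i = 3.24 + -4.08*i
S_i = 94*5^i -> [94, 470, 2350, 11750, 58750]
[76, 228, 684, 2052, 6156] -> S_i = 76*3^i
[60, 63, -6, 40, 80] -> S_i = Random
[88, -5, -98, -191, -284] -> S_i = 88 + -93*i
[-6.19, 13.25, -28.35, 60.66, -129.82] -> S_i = -6.19*(-2.14)^i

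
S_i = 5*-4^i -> [5, -20, 80, -320, 1280]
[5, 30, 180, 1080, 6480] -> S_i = 5*6^i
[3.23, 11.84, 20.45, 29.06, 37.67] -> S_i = 3.23 + 8.61*i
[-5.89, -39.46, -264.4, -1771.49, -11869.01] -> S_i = -5.89*6.70^i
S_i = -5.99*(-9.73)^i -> [-5.99, 58.28, -567.09, 5517.79, -53688.12]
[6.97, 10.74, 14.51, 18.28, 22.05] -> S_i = 6.97 + 3.77*i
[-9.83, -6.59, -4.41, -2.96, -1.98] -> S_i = -9.83*0.67^i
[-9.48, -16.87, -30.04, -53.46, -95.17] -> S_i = -9.48*1.78^i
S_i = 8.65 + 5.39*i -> [8.65, 14.04, 19.43, 24.82, 30.21]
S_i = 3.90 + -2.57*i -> [3.9, 1.33, -1.24, -3.81, -6.38]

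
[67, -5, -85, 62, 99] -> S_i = Random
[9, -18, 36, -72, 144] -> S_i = 9*-2^i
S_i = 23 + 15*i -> [23, 38, 53, 68, 83]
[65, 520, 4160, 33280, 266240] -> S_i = 65*8^i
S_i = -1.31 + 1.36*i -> [-1.31, 0.05, 1.41, 2.77, 4.13]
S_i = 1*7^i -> [1, 7, 49, 343, 2401]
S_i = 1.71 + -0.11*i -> [1.71, 1.6, 1.49, 1.38, 1.27]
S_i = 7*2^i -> [7, 14, 28, 56, 112]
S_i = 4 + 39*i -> [4, 43, 82, 121, 160]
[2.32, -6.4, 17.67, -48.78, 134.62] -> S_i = 2.32*(-2.76)^i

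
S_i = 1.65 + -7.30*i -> [1.65, -5.65, -12.95, -20.25, -27.55]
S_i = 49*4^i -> [49, 196, 784, 3136, 12544]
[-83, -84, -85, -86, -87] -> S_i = -83 + -1*i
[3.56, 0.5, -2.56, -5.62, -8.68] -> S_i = 3.56 + -3.06*i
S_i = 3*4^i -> [3, 12, 48, 192, 768]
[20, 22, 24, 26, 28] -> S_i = 20 + 2*i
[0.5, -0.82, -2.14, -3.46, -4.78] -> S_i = 0.50 + -1.32*i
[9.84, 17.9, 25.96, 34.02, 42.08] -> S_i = 9.84 + 8.06*i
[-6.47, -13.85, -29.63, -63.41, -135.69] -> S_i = -6.47*2.14^i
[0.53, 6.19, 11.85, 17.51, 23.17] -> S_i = 0.53 + 5.66*i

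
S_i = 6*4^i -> [6, 24, 96, 384, 1536]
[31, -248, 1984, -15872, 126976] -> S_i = 31*-8^i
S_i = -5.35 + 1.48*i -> [-5.35, -3.87, -2.39, -0.91, 0.57]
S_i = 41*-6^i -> [41, -246, 1476, -8856, 53136]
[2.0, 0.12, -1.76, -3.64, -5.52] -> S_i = 2.00 + -1.88*i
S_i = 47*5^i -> [47, 235, 1175, 5875, 29375]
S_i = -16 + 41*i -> [-16, 25, 66, 107, 148]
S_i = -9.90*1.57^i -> [-9.9, -15.54, -24.4, -38.31, -60.15]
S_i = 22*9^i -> [22, 198, 1782, 16038, 144342]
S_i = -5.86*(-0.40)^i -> [-5.86, 2.34, -0.94, 0.38, -0.15]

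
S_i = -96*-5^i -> [-96, 480, -2400, 12000, -60000]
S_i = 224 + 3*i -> [224, 227, 230, 233, 236]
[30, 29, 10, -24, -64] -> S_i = Random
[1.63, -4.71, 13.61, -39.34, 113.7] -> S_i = 1.63*(-2.89)^i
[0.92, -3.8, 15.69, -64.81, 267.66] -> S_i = 0.92*(-4.13)^i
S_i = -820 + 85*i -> [-820, -735, -650, -565, -480]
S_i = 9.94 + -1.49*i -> [9.94, 8.45, 6.96, 5.47, 3.98]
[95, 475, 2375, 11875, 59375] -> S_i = 95*5^i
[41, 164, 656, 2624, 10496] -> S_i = 41*4^i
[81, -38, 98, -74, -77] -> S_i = Random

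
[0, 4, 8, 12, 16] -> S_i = 0 + 4*i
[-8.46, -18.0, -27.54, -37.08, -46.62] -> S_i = -8.46 + -9.54*i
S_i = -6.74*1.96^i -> [-6.74, -13.21, -25.89, -50.75, -99.47]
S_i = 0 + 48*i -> [0, 48, 96, 144, 192]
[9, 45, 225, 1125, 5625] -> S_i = 9*5^i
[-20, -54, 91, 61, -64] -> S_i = Random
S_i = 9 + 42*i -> [9, 51, 93, 135, 177]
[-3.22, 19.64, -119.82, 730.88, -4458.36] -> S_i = -3.22*(-6.10)^i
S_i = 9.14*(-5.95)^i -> [9.14, -54.38, 323.58, -1925.29, 11455.5]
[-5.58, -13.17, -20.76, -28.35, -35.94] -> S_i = -5.58 + -7.59*i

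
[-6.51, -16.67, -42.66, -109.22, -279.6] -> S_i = -6.51*2.56^i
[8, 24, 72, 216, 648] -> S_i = 8*3^i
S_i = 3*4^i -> [3, 12, 48, 192, 768]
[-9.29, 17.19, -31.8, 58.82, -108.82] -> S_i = -9.29*(-1.85)^i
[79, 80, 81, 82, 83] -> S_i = 79 + 1*i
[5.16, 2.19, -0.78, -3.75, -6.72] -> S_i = 5.16 + -2.97*i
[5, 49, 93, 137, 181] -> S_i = 5 + 44*i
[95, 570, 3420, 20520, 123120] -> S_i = 95*6^i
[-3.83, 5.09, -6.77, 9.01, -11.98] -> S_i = -3.83*(-1.33)^i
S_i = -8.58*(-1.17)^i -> [-8.58, 10.04, -11.75, 13.74, -16.08]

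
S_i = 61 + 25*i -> [61, 86, 111, 136, 161]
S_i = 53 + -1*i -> [53, 52, 51, 50, 49]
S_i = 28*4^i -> [28, 112, 448, 1792, 7168]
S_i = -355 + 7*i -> [-355, -348, -341, -334, -327]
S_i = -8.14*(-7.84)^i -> [-8.14, 63.82, -500.33, 3922.59, -30753.08]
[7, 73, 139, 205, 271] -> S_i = 7 + 66*i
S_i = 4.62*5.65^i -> [4.62, 26.1, 147.48, 833.27, 4707.99]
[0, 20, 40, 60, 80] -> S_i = 0 + 20*i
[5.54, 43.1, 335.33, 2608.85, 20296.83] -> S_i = 5.54*7.78^i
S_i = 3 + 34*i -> [3, 37, 71, 105, 139]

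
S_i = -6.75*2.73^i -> [-6.75, -18.43, -50.31, -137.34, -374.93]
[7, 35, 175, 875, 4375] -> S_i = 7*5^i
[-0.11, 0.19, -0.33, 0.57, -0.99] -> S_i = -0.11*(-1.73)^i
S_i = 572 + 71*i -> [572, 643, 714, 785, 856]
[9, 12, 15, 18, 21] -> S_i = 9 + 3*i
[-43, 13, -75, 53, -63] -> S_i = Random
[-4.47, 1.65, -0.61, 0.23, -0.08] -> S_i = -4.47*(-0.37)^i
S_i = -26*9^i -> [-26, -234, -2106, -18954, -170586]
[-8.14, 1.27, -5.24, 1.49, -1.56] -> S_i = Random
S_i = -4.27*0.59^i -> [-4.27, -2.52, -1.49, -0.88, -0.52]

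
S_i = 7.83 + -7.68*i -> [7.83, 0.15, -7.53, -15.21, -22.89]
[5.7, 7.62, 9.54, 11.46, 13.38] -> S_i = 5.70 + 1.92*i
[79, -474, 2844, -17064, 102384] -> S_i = 79*-6^i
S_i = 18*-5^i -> [18, -90, 450, -2250, 11250]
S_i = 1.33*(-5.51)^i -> [1.33, -7.33, 40.38, -222.49, 1225.91]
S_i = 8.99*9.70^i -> [8.99, 87.2, 845.87, 8204.93, 79587.82]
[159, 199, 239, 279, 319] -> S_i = 159 + 40*i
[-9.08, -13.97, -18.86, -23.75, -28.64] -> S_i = -9.08 + -4.89*i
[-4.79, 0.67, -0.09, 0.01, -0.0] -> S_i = -4.79*(-0.14)^i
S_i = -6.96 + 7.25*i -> [-6.96, 0.29, 7.54, 14.79, 22.04]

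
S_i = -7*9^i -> [-7, -63, -567, -5103, -45927]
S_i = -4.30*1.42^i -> [-4.3, -6.11, -8.67, -12.31, -17.48]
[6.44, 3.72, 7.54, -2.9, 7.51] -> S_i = Random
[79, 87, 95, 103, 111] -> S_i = 79 + 8*i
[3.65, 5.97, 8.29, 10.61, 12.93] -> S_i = 3.65 + 2.32*i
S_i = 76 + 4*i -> [76, 80, 84, 88, 92]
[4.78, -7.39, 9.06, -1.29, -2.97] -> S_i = Random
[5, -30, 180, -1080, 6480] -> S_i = 5*-6^i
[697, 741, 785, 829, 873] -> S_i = 697 + 44*i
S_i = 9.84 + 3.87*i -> [9.84, 13.71, 17.58, 21.45, 25.32]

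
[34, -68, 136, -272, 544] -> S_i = 34*-2^i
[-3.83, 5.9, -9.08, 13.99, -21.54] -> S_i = -3.83*(-1.54)^i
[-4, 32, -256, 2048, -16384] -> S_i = -4*-8^i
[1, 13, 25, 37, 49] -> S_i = 1 + 12*i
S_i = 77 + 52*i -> [77, 129, 181, 233, 285]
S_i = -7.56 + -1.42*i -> [-7.56, -8.98, -10.4, -11.82, -13.24]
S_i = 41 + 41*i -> [41, 82, 123, 164, 205]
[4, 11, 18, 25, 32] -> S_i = 4 + 7*i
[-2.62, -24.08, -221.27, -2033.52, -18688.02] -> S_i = -2.62*9.19^i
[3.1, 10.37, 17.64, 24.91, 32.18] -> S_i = 3.10 + 7.27*i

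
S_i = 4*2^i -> [4, 8, 16, 32, 64]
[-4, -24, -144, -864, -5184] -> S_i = -4*6^i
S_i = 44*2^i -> [44, 88, 176, 352, 704]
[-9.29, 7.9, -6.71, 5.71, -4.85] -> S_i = -9.29*(-0.85)^i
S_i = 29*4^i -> [29, 116, 464, 1856, 7424]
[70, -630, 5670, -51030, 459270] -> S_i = 70*-9^i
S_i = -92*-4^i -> [-92, 368, -1472, 5888, -23552]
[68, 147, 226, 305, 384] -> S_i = 68 + 79*i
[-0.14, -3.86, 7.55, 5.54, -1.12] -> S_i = Random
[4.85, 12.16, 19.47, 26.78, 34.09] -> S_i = 4.85 + 7.31*i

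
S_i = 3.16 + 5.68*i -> [3.16, 8.84, 14.52, 20.2, 25.88]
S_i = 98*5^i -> [98, 490, 2450, 12250, 61250]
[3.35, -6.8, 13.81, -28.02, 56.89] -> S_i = 3.35*(-2.03)^i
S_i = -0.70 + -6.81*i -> [-0.7, -7.51, -14.32, -21.13, -27.94]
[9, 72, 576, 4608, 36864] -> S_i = 9*8^i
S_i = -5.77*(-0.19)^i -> [-5.77, 1.1, -0.21, 0.04, -0.01]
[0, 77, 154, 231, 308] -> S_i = 0 + 77*i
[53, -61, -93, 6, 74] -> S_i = Random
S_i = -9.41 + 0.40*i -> [-9.41, -9.01, -8.61, -8.21, -7.81]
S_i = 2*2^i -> [2, 4, 8, 16, 32]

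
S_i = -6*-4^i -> [-6, 24, -96, 384, -1536]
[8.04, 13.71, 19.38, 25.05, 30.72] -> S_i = 8.04 + 5.67*i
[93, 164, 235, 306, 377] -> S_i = 93 + 71*i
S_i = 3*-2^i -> [3, -6, 12, -24, 48]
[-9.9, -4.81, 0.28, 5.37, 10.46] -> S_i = -9.90 + 5.09*i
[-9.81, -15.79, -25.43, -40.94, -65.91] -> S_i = -9.81*1.61^i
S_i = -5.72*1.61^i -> [-5.72, -9.21, -14.83, -23.87, -38.43]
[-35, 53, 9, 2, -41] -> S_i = Random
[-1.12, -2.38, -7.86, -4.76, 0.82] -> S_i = Random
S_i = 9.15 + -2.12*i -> [9.15, 7.03, 4.91, 2.79, 0.67]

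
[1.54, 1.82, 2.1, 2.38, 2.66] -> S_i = 1.54 + 0.28*i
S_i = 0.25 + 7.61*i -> [0.25, 7.86, 15.47, 23.08, 30.69]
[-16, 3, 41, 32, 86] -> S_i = Random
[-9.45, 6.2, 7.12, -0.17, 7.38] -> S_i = Random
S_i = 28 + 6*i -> [28, 34, 40, 46, 52]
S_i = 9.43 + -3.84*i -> [9.43, 5.59, 1.75, -2.09, -5.93]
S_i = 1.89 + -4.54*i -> [1.89, -2.65, -7.19, -11.73, -16.27]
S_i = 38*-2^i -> [38, -76, 152, -304, 608]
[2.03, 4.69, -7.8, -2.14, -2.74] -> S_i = Random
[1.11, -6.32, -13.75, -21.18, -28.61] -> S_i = 1.11 + -7.43*i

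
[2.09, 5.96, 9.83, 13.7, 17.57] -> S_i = 2.09 + 3.87*i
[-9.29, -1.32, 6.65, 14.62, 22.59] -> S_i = -9.29 + 7.97*i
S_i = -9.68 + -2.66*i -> [-9.68, -12.34, -15.0, -17.66, -20.32]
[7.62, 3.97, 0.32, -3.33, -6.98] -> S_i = 7.62 + -3.65*i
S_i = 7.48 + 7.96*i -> [7.48, 15.44, 23.4, 31.36, 39.32]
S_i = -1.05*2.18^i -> [-1.05, -2.29, -4.99, -10.88, -23.71]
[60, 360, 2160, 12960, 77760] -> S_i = 60*6^i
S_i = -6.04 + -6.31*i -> [-6.04, -12.35, -18.66, -24.97, -31.28]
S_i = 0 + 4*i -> [0, 4, 8, 12, 16]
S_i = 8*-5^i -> [8, -40, 200, -1000, 5000]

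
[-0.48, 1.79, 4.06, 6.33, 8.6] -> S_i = -0.48 + 2.27*i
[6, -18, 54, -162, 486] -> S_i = 6*-3^i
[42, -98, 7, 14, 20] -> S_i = Random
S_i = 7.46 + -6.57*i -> [7.46, 0.89, -5.68, -12.25, -18.82]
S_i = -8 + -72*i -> [-8, -80, -152, -224, -296]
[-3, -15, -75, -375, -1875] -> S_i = -3*5^i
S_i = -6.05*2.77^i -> [-6.05, -16.76, -46.42, -128.59, -356.18]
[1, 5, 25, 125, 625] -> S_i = 1*5^i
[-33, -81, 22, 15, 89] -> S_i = Random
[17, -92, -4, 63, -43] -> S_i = Random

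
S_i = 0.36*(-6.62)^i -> [0.36, -2.38, 15.78, -104.44, 691.41]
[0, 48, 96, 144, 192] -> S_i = 0 + 48*i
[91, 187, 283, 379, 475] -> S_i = 91 + 96*i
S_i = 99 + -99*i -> [99, 0, -99, -198, -297]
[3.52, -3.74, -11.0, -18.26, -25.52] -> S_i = 3.52 + -7.26*i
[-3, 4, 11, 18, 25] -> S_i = -3 + 7*i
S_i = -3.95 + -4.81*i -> [-3.95, -8.76, -13.57, -18.38, -23.19]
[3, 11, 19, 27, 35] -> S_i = 3 + 8*i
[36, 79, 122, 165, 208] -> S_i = 36 + 43*i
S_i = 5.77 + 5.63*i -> [5.77, 11.4, 17.03, 22.66, 28.29]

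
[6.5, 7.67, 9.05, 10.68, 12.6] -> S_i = 6.50*1.18^i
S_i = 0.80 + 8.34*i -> [0.8, 9.14, 17.48, 25.82, 34.16]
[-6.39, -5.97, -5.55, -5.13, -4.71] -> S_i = -6.39 + 0.42*i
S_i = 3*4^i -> [3, 12, 48, 192, 768]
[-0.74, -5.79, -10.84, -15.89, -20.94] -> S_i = -0.74 + -5.05*i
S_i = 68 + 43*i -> [68, 111, 154, 197, 240]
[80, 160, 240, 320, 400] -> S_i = 80 + 80*i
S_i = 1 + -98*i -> [1, -97, -195, -293, -391]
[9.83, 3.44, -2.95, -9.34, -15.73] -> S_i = 9.83 + -6.39*i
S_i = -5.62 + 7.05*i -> [-5.62, 1.43, 8.48, 15.53, 22.58]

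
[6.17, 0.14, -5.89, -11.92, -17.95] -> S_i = 6.17 + -6.03*i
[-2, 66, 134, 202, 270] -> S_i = -2 + 68*i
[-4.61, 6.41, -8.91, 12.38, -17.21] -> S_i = -4.61*(-1.39)^i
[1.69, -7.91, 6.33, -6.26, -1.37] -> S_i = Random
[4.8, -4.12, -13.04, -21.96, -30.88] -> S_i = 4.80 + -8.92*i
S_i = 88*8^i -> [88, 704, 5632, 45056, 360448]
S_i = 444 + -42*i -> [444, 402, 360, 318, 276]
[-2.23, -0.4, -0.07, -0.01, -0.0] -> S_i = -2.23*0.18^i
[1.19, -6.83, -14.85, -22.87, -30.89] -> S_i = 1.19 + -8.02*i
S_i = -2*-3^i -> [-2, 6, -18, 54, -162]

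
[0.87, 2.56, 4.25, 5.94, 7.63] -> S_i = 0.87 + 1.69*i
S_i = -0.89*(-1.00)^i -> [-0.89, 0.89, -0.89, 0.89, -0.89]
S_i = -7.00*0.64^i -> [-7.0, -4.48, -2.87, -1.84, -1.17]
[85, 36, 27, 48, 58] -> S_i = Random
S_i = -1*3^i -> [-1, -3, -9, -27, -81]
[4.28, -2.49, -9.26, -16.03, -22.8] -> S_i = 4.28 + -6.77*i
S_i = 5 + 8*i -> [5, 13, 21, 29, 37]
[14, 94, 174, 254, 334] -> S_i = 14 + 80*i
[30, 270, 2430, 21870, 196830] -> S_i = 30*9^i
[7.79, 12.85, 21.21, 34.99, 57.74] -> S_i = 7.79*1.65^i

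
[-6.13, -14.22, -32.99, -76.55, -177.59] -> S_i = -6.13*2.32^i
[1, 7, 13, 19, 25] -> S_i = 1 + 6*i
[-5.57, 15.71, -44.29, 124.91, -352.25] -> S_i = -5.57*(-2.82)^i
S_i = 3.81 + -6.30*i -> [3.81, -2.49, -8.79, -15.09, -21.39]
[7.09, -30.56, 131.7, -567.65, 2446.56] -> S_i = 7.09*(-4.31)^i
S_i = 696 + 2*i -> [696, 698, 700, 702, 704]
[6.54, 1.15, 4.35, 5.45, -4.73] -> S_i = Random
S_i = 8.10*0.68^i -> [8.1, 5.51, 3.75, 2.55, 1.73]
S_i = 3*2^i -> [3, 6, 12, 24, 48]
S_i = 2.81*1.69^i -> [2.81, 4.75, 8.03, 13.56, 22.92]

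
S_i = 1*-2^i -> [1, -2, 4, -8, 16]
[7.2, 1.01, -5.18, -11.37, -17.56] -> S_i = 7.20 + -6.19*i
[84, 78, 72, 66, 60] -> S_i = 84 + -6*i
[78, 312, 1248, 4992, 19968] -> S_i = 78*4^i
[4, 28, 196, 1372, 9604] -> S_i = 4*7^i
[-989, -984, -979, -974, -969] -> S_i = -989 + 5*i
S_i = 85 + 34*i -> [85, 119, 153, 187, 221]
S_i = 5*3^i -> [5, 15, 45, 135, 405]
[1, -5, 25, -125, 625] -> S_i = 1*-5^i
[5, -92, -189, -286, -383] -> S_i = 5 + -97*i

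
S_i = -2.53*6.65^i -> [-2.53, -16.82, -111.88, -744.02, -4947.74]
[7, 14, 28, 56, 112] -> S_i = 7*2^i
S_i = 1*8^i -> [1, 8, 64, 512, 4096]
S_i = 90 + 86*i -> [90, 176, 262, 348, 434]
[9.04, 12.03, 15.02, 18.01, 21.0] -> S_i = 9.04 + 2.99*i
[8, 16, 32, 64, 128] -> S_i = 8*2^i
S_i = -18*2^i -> [-18, -36, -72, -144, -288]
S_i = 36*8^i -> [36, 288, 2304, 18432, 147456]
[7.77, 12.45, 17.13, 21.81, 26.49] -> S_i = 7.77 + 4.68*i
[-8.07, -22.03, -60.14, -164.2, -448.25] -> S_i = -8.07*2.73^i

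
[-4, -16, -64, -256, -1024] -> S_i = -4*4^i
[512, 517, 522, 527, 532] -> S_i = 512 + 5*i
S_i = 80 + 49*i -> [80, 129, 178, 227, 276]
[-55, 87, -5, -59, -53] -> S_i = Random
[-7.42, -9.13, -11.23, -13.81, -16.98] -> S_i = -7.42*1.23^i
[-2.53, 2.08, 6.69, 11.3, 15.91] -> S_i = -2.53 + 4.61*i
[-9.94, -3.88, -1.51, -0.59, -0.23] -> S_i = -9.94*0.39^i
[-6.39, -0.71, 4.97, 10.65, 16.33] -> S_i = -6.39 + 5.68*i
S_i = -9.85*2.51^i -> [-9.85, -24.72, -62.06, -155.76, -390.96]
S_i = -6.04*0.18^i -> [-6.04, -1.09, -0.2, -0.04, -0.01]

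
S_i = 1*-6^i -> [1, -6, 36, -216, 1296]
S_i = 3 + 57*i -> [3, 60, 117, 174, 231]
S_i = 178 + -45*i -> [178, 133, 88, 43, -2]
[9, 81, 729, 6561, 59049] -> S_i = 9*9^i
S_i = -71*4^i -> [-71, -284, -1136, -4544, -18176]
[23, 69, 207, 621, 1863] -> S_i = 23*3^i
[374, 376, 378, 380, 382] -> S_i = 374 + 2*i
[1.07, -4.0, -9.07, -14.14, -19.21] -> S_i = 1.07 + -5.07*i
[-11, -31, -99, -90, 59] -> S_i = Random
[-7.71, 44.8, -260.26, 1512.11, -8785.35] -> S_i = -7.71*(-5.81)^i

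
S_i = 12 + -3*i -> [12, 9, 6, 3, 0]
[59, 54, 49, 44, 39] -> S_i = 59 + -5*i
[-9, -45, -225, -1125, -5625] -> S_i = -9*5^i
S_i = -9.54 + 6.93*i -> [-9.54, -2.61, 4.32, 11.25, 18.18]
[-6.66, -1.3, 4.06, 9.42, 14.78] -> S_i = -6.66 + 5.36*i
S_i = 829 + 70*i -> [829, 899, 969, 1039, 1109]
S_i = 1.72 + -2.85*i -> [1.72, -1.13, -3.98, -6.83, -9.68]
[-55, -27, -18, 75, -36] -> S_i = Random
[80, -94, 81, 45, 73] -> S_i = Random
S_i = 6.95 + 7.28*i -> [6.95, 14.23, 21.51, 28.79, 36.07]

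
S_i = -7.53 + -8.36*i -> [-7.53, -15.89, -24.25, -32.61, -40.97]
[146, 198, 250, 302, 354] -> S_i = 146 + 52*i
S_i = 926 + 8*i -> [926, 934, 942, 950, 958]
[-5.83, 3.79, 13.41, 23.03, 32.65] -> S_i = -5.83 + 9.62*i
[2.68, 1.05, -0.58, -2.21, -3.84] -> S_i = 2.68 + -1.63*i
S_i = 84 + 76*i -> [84, 160, 236, 312, 388]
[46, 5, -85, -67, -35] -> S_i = Random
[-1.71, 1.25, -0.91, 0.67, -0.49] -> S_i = -1.71*(-0.73)^i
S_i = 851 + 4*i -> [851, 855, 859, 863, 867]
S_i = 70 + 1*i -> [70, 71, 72, 73, 74]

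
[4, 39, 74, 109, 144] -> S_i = 4 + 35*i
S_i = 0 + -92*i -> [0, -92, -184, -276, -368]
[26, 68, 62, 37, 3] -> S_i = Random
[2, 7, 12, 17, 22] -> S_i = 2 + 5*i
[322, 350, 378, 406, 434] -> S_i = 322 + 28*i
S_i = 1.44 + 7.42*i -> [1.44, 8.86, 16.28, 23.7, 31.12]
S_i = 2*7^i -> [2, 14, 98, 686, 4802]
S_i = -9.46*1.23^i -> [-9.46, -11.64, -14.31, -17.6, -21.65]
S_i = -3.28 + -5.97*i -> [-3.28, -9.25, -15.22, -21.19, -27.16]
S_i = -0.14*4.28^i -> [-0.14, -0.6, -2.56, -10.98, -46.98]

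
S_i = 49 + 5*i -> [49, 54, 59, 64, 69]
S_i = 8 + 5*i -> [8, 13, 18, 23, 28]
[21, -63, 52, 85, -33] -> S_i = Random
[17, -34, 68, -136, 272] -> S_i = 17*-2^i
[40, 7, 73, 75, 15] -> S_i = Random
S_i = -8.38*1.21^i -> [-8.38, -10.14, -12.27, -14.85, -17.96]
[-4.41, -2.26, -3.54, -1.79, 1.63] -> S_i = Random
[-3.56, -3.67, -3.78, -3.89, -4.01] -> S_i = -3.56*1.03^i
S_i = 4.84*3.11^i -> [4.84, 15.05, 46.81, 145.59, 452.78]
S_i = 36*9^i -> [36, 324, 2916, 26244, 236196]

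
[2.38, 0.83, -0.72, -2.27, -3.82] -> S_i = 2.38 + -1.55*i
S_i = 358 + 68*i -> [358, 426, 494, 562, 630]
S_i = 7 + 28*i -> [7, 35, 63, 91, 119]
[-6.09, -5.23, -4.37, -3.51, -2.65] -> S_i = -6.09 + 0.86*i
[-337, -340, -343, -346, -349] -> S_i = -337 + -3*i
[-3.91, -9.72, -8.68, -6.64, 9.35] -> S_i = Random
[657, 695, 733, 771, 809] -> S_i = 657 + 38*i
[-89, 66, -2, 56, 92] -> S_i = Random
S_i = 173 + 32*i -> [173, 205, 237, 269, 301]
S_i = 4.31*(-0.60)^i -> [4.31, -2.59, 1.55, -0.93, 0.56]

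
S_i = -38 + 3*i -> [-38, -35, -32, -29, -26]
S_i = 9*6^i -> [9, 54, 324, 1944, 11664]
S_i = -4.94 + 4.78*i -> [-4.94, -0.16, 4.62, 9.4, 14.18]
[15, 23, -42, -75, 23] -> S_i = Random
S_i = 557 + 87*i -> [557, 644, 731, 818, 905]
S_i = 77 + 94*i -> [77, 171, 265, 359, 453]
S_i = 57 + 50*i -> [57, 107, 157, 207, 257]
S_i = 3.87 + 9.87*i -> [3.87, 13.74, 23.61, 33.48, 43.35]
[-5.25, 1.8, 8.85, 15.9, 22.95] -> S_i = -5.25 + 7.05*i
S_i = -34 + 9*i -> [-34, -25, -16, -7, 2]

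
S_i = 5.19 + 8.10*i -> [5.19, 13.29, 21.39, 29.49, 37.59]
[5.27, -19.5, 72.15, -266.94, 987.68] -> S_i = 5.27*(-3.70)^i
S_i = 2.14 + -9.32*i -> [2.14, -7.18, -16.5, -25.82, -35.14]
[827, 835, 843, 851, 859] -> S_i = 827 + 8*i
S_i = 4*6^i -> [4, 24, 144, 864, 5184]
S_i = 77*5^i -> [77, 385, 1925, 9625, 48125]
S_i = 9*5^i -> [9, 45, 225, 1125, 5625]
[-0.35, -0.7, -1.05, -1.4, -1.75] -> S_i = -0.35 + -0.35*i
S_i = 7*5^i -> [7, 35, 175, 875, 4375]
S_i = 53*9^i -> [53, 477, 4293, 38637, 347733]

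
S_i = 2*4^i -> [2, 8, 32, 128, 512]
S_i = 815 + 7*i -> [815, 822, 829, 836, 843]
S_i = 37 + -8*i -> [37, 29, 21, 13, 5]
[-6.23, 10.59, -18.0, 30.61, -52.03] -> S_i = -6.23*(-1.70)^i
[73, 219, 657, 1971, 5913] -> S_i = 73*3^i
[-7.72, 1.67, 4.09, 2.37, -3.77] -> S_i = Random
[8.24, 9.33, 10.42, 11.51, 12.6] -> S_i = 8.24 + 1.09*i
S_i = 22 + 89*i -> [22, 111, 200, 289, 378]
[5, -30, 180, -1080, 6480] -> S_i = 5*-6^i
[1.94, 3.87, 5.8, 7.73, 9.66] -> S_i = 1.94 + 1.93*i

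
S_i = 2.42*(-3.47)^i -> [2.42, -8.4, 29.14, -101.11, 350.86]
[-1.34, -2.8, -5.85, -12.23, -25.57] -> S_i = -1.34*2.09^i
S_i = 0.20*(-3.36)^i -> [0.2, -0.67, 2.26, -7.59, 25.49]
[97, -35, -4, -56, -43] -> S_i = Random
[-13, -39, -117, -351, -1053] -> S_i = -13*3^i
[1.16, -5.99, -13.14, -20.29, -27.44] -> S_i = 1.16 + -7.15*i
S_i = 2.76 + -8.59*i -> [2.76, -5.83, -14.42, -23.01, -31.6]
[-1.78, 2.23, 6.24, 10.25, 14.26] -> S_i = -1.78 + 4.01*i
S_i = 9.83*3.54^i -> [9.83, 34.8, 123.19, 436.08, 1543.71]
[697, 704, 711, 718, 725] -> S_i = 697 + 7*i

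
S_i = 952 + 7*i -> [952, 959, 966, 973, 980]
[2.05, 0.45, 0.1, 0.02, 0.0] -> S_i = 2.05*0.22^i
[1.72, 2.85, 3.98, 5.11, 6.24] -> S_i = 1.72 + 1.13*i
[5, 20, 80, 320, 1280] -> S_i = 5*4^i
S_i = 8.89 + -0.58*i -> [8.89, 8.31, 7.73, 7.15, 6.57]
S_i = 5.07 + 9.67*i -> [5.07, 14.74, 24.41, 34.08, 43.75]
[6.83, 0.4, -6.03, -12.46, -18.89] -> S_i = 6.83 + -6.43*i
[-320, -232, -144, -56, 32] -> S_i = -320 + 88*i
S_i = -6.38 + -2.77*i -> [-6.38, -9.15, -11.92, -14.69, -17.46]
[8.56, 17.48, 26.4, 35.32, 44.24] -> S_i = 8.56 + 8.92*i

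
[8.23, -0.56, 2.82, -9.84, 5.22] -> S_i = Random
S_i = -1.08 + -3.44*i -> [-1.08, -4.52, -7.96, -11.4, -14.84]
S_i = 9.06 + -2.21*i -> [9.06, 6.85, 4.64, 2.43, 0.22]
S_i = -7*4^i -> [-7, -28, -112, -448, -1792]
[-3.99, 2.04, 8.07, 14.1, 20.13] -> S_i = -3.99 + 6.03*i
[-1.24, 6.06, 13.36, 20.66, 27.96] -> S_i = -1.24 + 7.30*i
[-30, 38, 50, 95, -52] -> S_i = Random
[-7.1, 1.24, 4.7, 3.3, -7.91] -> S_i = Random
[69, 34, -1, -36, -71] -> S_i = 69 + -35*i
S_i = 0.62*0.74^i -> [0.62, 0.46, 0.34, 0.25, 0.19]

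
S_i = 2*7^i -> [2, 14, 98, 686, 4802]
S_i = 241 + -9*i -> [241, 232, 223, 214, 205]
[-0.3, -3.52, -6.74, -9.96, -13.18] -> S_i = -0.30 + -3.22*i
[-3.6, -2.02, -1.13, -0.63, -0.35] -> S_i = -3.60*0.56^i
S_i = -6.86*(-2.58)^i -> [-6.86, 17.7, -45.66, 117.81, -303.95]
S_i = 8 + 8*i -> [8, 16, 24, 32, 40]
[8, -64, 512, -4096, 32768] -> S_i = 8*-8^i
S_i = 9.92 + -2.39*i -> [9.92, 7.53, 5.14, 2.75, 0.36]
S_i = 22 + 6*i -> [22, 28, 34, 40, 46]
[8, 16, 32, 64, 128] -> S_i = 8*2^i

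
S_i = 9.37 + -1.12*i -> [9.37, 8.25, 7.13, 6.01, 4.89]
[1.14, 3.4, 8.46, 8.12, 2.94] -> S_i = Random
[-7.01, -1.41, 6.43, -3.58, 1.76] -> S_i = Random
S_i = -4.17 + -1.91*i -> [-4.17, -6.08, -7.99, -9.9, -11.81]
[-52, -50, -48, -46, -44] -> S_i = -52 + 2*i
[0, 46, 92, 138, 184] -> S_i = 0 + 46*i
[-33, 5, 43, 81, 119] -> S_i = -33 + 38*i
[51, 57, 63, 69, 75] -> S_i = 51 + 6*i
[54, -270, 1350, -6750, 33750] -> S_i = 54*-5^i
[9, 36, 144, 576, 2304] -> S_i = 9*4^i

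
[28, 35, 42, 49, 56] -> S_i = 28 + 7*i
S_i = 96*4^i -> [96, 384, 1536, 6144, 24576]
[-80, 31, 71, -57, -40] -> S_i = Random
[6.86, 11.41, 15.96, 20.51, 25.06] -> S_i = 6.86 + 4.55*i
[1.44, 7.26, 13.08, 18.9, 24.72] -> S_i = 1.44 + 5.82*i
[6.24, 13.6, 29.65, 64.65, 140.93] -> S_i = 6.24*2.18^i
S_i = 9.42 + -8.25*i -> [9.42, 1.17, -7.08, -15.33, -23.58]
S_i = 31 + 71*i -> [31, 102, 173, 244, 315]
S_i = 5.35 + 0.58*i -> [5.35, 5.93, 6.51, 7.09, 7.67]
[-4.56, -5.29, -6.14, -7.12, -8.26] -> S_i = -4.56*1.16^i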